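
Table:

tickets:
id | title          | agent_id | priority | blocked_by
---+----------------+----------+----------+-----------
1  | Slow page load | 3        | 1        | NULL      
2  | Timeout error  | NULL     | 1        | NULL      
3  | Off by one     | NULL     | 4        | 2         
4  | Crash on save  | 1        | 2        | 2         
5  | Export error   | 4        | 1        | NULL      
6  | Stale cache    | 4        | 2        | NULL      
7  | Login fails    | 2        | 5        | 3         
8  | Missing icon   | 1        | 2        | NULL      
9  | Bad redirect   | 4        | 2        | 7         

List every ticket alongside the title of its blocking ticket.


This is a self-join: tickets is joined to a second copy of itself, matching each row's blocked_by to another row's id. Use LEFT JOIN so rows with blocked_by=NULL are kept.
  - ticket 1 (Slow page load): blocked_by=NULL -> NULL
  - ticket 2 (Timeout error): blocked_by=NULL -> NULL
  - ticket 3 (Off by one): blocked_by=2 -> Timeout error
  - ticket 4 (Crash on save): blocked_by=2 -> Timeout error
  - ticket 5 (Export error): blocked_by=NULL -> NULL
  - ticket 6 (Stale cache): blocked_by=NULL -> NULL
  - ticket 7 (Login fails): blocked_by=3 -> Off by one
  - ticket 8 (Missing icon): blocked_by=NULL -> NULL
  - ticket 9 (Bad redirect): blocked_by=7 -> Login fails

SQL:
SELECT a.title AS item, b.title AS blocked_by
FROM tickets a
LEFT JOIN tickets b ON a.blocked_by = b.id

Result:
item           | blocked_by   
---------------+--------------
Slow page load | NULL         
Timeout error  | NULL         
Off by one     | Timeout error
Crash on save  | Timeout error
Export error   | NULL         
Stale cache    | NULL         
Login fails    | Off by one   
Missing icon   | NULL         
Bad redirect   | Login fails  


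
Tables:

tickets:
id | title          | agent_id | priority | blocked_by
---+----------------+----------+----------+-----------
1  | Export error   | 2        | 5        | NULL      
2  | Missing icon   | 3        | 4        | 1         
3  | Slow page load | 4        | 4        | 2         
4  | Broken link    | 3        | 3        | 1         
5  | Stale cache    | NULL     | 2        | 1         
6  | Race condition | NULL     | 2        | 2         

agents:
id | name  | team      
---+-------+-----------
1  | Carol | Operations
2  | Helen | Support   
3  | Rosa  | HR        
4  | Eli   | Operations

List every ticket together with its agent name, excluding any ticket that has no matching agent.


INNER JOIN keeps only tickets rows whose agent_id matches an id in agents. Walk through each ticket:
  - ticket 1 (Export error): agent_id=2 -> matches Helen
  - ticket 2 (Missing icon): agent_id=3 -> matches Rosa
  - ticket 3 (Slow page load): agent_id=4 -> matches Eli
  - ticket 4 (Broken link): agent_id=3 -> matches Rosa
  - ticket 5 (Stale cache): agent_id=NULL, no match -> dropped
  - ticket 6 (Race condition): agent_id=NULL, no match -> dropped
So 2 of 6 rows are dropped.

SQL:
SELECT a.title, b.name AS agent
FROM tickets a
INNER JOIN agents b ON a.agent_id = b.id

Result:
title          | agent
---------------+------
Export error   | Helen
Missing icon   | Rosa 
Slow page load | Eli  
Broken link    | Rosa 


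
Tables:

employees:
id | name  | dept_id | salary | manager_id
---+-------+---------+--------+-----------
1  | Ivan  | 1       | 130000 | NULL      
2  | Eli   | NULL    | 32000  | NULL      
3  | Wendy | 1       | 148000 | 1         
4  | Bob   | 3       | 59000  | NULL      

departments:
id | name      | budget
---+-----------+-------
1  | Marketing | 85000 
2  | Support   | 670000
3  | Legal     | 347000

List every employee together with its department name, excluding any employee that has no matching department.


INNER JOIN keeps only employees rows whose dept_id matches an id in departments. Walk through each employee:
  - employee 1 (Ivan): dept_id=1 -> matches Marketing
  - employee 2 (Eli): dept_id=NULL, no match -> dropped
  - employee 3 (Wendy): dept_id=1 -> matches Marketing
  - employee 4 (Bob): dept_id=3 -> matches Legal
So 1 of 4 rows is dropped.

SQL:
SELECT a.name, b.name AS department
FROM employees a
INNER JOIN departments b ON a.dept_id = b.id

Result:
name  | department
------+-----------
Ivan  | Marketing 
Wendy | Marketing 
Bob   | Legal     


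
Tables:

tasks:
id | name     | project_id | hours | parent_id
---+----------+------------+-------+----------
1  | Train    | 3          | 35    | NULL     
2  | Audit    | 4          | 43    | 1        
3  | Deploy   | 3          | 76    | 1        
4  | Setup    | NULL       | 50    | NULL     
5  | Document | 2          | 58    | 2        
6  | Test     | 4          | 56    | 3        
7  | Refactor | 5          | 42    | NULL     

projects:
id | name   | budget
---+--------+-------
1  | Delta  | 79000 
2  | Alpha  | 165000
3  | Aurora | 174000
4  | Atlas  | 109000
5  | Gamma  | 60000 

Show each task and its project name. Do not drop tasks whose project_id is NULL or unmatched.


LEFT JOIN keeps every row from tasks (the left table); where project_id has no match in projects, the project columns become NULL. Walk through each task:
  - task 1 (Train): project_id=3 -> matches Aurora
  - task 2 (Audit): project_id=4 -> matches Atlas
  - task 3 (Deploy): project_id=3 -> matches Aurora
  - task 4 (Setup): project_id=NULL, no match -> kept with NULL
  - task 5 (Document): project_id=2 -> matches Alpha
  - task 6 (Test): project_id=4 -> matches Atlas
  - task 7 (Refactor): project_id=5 -> matches Gamma
All 7 rows appear; 1 has NULL project.

SQL:
SELECT a.name, b.name AS project
FROM tasks a
LEFT JOIN projects b ON a.project_id = b.id

Result:
name     | project
---------+--------
Train    | Aurora 
Audit    | Atlas  
Deploy   | Aurora 
Setup    | NULL   
Document | Alpha  
Test     | Atlas  
Refactor | Gamma  


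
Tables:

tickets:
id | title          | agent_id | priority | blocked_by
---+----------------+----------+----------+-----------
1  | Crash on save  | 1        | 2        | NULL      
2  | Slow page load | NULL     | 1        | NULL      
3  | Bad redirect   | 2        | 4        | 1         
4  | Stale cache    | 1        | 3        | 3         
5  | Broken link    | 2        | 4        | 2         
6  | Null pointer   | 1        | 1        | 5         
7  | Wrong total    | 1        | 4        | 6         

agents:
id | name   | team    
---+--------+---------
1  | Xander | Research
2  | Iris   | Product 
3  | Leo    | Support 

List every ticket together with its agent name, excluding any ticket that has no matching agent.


INNER JOIN keeps only tickets rows whose agent_id matches an id in agents. Walk through each ticket:
  - ticket 1 (Crash on save): agent_id=1 -> matches Xander
  - ticket 2 (Slow page load): agent_id=NULL, no match -> dropped
  - ticket 3 (Bad redirect): agent_id=2 -> matches Iris
  - ticket 4 (Stale cache): agent_id=1 -> matches Xander
  - ticket 5 (Broken link): agent_id=2 -> matches Iris
  - ticket 6 (Null pointer): agent_id=1 -> matches Xander
  - ticket 7 (Wrong total): agent_id=1 -> matches Xander
So 1 of 7 rows is dropped.

SQL:
SELECT a.title, b.name AS agent
FROM tickets a
INNER JOIN agents b ON a.agent_id = b.id

Result:
title         | agent 
--------------+-------
Crash on save | Xander
Bad redirect  | Iris  
Stale cache   | Xander
Broken link   | Iris  
Null pointer  | Xander
Wrong total   | Xander


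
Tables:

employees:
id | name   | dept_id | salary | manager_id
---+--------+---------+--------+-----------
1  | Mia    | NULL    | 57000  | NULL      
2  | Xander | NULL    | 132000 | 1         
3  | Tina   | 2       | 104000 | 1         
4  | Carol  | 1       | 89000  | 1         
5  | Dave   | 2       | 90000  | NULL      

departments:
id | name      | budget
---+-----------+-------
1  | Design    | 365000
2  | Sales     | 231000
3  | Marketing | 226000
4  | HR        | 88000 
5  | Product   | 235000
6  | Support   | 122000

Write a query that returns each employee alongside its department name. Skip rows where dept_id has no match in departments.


INNER JOIN keeps only employees rows whose dept_id matches an id in departments. Walk through each employee:
  - employee 1 (Mia): dept_id=NULL, no match -> dropped
  - employee 2 (Xander): dept_id=NULL, no match -> dropped
  - employee 3 (Tina): dept_id=2 -> matches Sales
  - employee 4 (Carol): dept_id=1 -> matches Design
  - employee 5 (Dave): dept_id=2 -> matches Sales
So 2 of 5 rows are dropped.

SQL:
SELECT a.name, b.name AS department
FROM employees a
INNER JOIN departments b ON a.dept_id = b.id

Result:
name  | department
------+-----------
Tina  | Sales     
Carol | Design    
Dave  | Sales     


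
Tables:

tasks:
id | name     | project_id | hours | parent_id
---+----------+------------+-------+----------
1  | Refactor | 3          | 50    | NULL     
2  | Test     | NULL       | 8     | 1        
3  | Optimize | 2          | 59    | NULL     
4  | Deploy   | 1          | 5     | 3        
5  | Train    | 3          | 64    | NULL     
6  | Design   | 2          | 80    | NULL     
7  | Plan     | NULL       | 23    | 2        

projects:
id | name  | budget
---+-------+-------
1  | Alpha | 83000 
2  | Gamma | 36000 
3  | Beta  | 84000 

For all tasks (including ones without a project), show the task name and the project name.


LEFT JOIN keeps every row from tasks (the left table); where project_id has no match in projects, the project columns become NULL. Walk through each task:
  - task 1 (Refactor): project_id=3 -> matches Beta
  - task 2 (Test): project_id=NULL, no match -> kept with NULL
  - task 3 (Optimize): project_id=2 -> matches Gamma
  - task 4 (Deploy): project_id=1 -> matches Alpha
  - task 5 (Train): project_id=3 -> matches Beta
  - task 6 (Design): project_id=2 -> matches Gamma
  - task 7 (Plan): project_id=NULL, no match -> kept with NULL
All 7 rows appear; 2 have NULL project.

SQL:
SELECT a.name, b.name AS project
FROM tasks a
LEFT JOIN projects b ON a.project_id = b.id

Result:
name     | project
---------+--------
Refactor | Beta   
Test     | NULL   
Optimize | Gamma  
Deploy   | Alpha  
Train    | Beta   
Design   | Gamma  
Plan     | NULL   


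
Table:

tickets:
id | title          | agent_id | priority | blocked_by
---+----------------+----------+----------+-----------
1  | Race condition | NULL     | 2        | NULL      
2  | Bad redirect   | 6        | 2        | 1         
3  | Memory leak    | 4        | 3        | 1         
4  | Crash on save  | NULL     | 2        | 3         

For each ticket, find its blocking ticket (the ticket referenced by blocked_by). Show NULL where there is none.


This is a self-join: tickets is joined to a second copy of itself, matching each row's blocked_by to another row's id. Use LEFT JOIN so rows with blocked_by=NULL are kept.
  - ticket 1 (Race condition): blocked_by=NULL -> NULL
  - ticket 2 (Bad redirect): blocked_by=1 -> Race condition
  - ticket 3 (Memory leak): blocked_by=1 -> Race condition
  - ticket 4 (Crash on save): blocked_by=3 -> Memory leak

SQL:
SELECT a.title AS item, b.title AS blocked_by
FROM tickets a
LEFT JOIN tickets b ON a.blocked_by = b.id

Result:
item           | blocked_by    
---------------+---------------
Race condition | NULL          
Bad redirect   | Race condition
Memory leak    | Race condition
Crash on save  | Memory leak   


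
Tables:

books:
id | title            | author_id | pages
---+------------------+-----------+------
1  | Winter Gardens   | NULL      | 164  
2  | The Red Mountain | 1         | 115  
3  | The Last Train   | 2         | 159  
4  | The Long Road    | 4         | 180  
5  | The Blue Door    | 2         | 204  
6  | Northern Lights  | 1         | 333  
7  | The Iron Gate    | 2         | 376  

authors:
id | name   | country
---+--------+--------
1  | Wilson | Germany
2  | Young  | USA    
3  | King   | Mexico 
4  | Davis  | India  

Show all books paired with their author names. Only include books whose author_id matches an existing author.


INNER JOIN keeps only books rows whose author_id matches an id in authors. Walk through each book:
  - book 1 (Winter Gardens): author_id=NULL, no match -> dropped
  - book 2 (The Red Mountain): author_id=1 -> matches Wilson
  - book 3 (The Last Train): author_id=2 -> matches Young
  - book 4 (The Long Road): author_id=4 -> matches Davis
  - book 5 (The Blue Door): author_id=2 -> matches Young
  - book 6 (Northern Lights): author_id=1 -> matches Wilson
  - book 7 (The Iron Gate): author_id=2 -> matches Young
So 1 of 7 rows is dropped.

SQL:
SELECT a.title, b.name AS author
FROM books a
INNER JOIN authors b ON a.author_id = b.id

Result:
title            | author
-----------------+-------
The Red Mountain | Wilson
The Last Train   | Young 
The Long Road    | Davis 
The Blue Door    | Young 
Northern Lights  | Wilson
The Iron Gate    | Young 


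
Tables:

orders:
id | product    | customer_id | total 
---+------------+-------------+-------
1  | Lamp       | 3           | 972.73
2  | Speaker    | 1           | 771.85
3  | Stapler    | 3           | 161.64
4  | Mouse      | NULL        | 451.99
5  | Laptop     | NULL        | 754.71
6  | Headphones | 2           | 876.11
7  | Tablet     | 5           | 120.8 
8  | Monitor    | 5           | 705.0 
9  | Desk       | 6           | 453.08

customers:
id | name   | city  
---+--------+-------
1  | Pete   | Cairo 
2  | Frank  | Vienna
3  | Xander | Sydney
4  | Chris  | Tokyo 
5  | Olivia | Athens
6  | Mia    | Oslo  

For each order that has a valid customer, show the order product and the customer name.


INNER JOIN keeps only orders rows whose customer_id matches an id in customers. Walk through each order:
  - order 1 (Lamp): customer_id=3 -> matches Xander
  - order 2 (Speaker): customer_id=1 -> matches Pete
  - order 3 (Stapler): customer_id=3 -> matches Xander
  - order 4 (Mouse): customer_id=NULL, no match -> dropped
  - order 5 (Laptop): customer_id=NULL, no match -> dropped
  - order 6 (Headphones): customer_id=2 -> matches Frank
  - order 7 (Tablet): customer_id=5 -> matches Olivia
  - order 8 (Monitor): customer_id=5 -> matches Olivia
  - order 9 (Desk): customer_id=6 -> matches Mia
So 2 of 9 rows are dropped.

SQL:
SELECT a.product, b.name AS customer
FROM orders a
INNER JOIN customers b ON a.customer_id = b.id

Result:
product    | customer
-----------+---------
Lamp       | Xander  
Speaker    | Pete    
Stapler    | Xander  
Headphones | Frank   
Tablet     | Olivia  
Monitor    | Olivia  
Desk       | Mia     


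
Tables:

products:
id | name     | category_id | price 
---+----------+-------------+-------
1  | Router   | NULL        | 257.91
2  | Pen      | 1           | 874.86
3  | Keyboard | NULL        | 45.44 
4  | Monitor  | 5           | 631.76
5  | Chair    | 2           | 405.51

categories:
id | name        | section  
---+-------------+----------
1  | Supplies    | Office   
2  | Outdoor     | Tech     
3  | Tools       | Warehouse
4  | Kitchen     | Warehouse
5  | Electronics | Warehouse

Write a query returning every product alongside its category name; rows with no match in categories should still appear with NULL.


LEFT JOIN keeps every row from products (the left table); where category_id has no match in categories, the category columns become NULL. Walk through each product:
  - product 1 (Router): category_id=NULL, no match -> kept with NULL
  - product 2 (Pen): category_id=1 -> matches Supplies
  - product 3 (Keyboard): category_id=NULL, no match -> kept with NULL
  - product 4 (Monitor): category_id=5 -> matches Electronics
  - product 5 (Chair): category_id=2 -> matches Outdoor
All 5 rows appear; 2 have NULL category.

SQL:
SELECT a.name, b.name AS category
FROM products a
LEFT JOIN categories b ON a.category_id = b.id

Result:
name     | category   
---------+------------
Router   | NULL       
Pen      | Supplies   
Keyboard | NULL       
Monitor  | Electronics
Chair    | Outdoor    


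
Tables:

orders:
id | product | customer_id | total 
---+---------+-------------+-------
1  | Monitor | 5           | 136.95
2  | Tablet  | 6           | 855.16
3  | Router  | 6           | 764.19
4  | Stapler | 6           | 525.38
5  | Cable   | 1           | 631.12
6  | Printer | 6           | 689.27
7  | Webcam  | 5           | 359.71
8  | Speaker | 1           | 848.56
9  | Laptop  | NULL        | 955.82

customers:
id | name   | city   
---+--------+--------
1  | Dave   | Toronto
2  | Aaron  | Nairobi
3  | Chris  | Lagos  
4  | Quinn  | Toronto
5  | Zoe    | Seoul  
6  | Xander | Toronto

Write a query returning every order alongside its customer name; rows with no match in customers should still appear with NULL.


LEFT JOIN keeps every row from orders (the left table); where customer_id has no match in customers, the customer columns become NULL. Walk through each order:
  - order 1 (Monitor): customer_id=5 -> matches Zoe
  - order 2 (Tablet): customer_id=6 -> matches Xander
  - order 3 (Router): customer_id=6 -> matches Xander
  - order 4 (Stapler): customer_id=6 -> matches Xander
  - order 5 (Cable): customer_id=1 -> matches Dave
  - order 6 (Printer): customer_id=6 -> matches Xander
  - order 7 (Webcam): customer_id=5 -> matches Zoe
  - order 8 (Speaker): customer_id=1 -> matches Dave
  - order 9 (Laptop): customer_id=NULL, no match -> kept with NULL
All 9 rows appear; 1 has NULL customer.

SQL:
SELECT a.product, b.name AS customer
FROM orders a
LEFT JOIN customers b ON a.customer_id = b.id

Result:
product | customer
--------+---------
Monitor | Zoe     
Tablet  | Xander  
Router  | Xander  
Stapler | Xander  
Cable   | Dave    
Printer | Xander  
Webcam  | Zoe     
Speaker | Dave    
Laptop  | NULL    


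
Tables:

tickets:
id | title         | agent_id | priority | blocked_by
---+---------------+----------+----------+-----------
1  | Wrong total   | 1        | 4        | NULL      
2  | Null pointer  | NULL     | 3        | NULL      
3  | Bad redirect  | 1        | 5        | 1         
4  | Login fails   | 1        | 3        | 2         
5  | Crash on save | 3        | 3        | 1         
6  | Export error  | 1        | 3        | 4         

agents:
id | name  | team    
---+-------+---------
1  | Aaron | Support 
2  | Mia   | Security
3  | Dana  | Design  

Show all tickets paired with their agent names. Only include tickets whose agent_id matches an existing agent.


INNER JOIN keeps only tickets rows whose agent_id matches an id in agents. Walk through each ticket:
  - ticket 1 (Wrong total): agent_id=1 -> matches Aaron
  - ticket 2 (Null pointer): agent_id=NULL, no match -> dropped
  - ticket 3 (Bad redirect): agent_id=1 -> matches Aaron
  - ticket 4 (Login fails): agent_id=1 -> matches Aaron
  - ticket 5 (Crash on save): agent_id=3 -> matches Dana
  - ticket 6 (Export error): agent_id=1 -> matches Aaron
So 1 of 6 rows is dropped.

SQL:
SELECT a.title, b.name AS agent
FROM tickets a
INNER JOIN agents b ON a.agent_id = b.id

Result:
title         | agent
--------------+------
Wrong total   | Aaron
Bad redirect  | Aaron
Login fails   | Aaron
Crash on save | Dana 
Export error  | Aaron


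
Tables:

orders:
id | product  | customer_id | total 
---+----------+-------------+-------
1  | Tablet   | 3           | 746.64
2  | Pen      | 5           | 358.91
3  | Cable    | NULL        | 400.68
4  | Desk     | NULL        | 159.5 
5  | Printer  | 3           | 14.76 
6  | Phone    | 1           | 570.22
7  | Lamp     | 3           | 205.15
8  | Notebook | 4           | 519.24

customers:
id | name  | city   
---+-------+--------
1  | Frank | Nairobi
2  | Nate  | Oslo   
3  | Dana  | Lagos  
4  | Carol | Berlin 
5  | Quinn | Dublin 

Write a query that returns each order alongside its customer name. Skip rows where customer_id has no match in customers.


INNER JOIN keeps only orders rows whose customer_id matches an id in customers. Walk through each order:
  - order 1 (Tablet): customer_id=3 -> matches Dana
  - order 2 (Pen): customer_id=5 -> matches Quinn
  - order 3 (Cable): customer_id=NULL, no match -> dropped
  - order 4 (Desk): customer_id=NULL, no match -> dropped
  - order 5 (Printer): customer_id=3 -> matches Dana
  - order 6 (Phone): customer_id=1 -> matches Frank
  - order 7 (Lamp): customer_id=3 -> matches Dana
  - order 8 (Notebook): customer_id=4 -> matches Carol
So 2 of 8 rows are dropped.

SQL:
SELECT a.product, b.name AS customer
FROM orders a
INNER JOIN customers b ON a.customer_id = b.id

Result:
product  | customer
---------+---------
Tablet   | Dana    
Pen      | Quinn   
Printer  | Dana    
Phone    | Frank   
Lamp     | Dana    
Notebook | Carol   


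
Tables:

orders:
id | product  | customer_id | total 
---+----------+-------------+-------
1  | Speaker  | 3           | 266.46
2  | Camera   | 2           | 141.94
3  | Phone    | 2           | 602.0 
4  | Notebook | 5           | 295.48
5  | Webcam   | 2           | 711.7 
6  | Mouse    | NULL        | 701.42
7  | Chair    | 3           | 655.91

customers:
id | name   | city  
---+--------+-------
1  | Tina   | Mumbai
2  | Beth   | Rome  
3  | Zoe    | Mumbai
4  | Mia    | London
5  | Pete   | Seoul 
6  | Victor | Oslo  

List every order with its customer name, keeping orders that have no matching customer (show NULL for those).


LEFT JOIN keeps every row from orders (the left table); where customer_id has no match in customers, the customer columns become NULL. Walk through each order:
  - order 1 (Speaker): customer_id=3 -> matches Zoe
  - order 2 (Camera): customer_id=2 -> matches Beth
  - order 3 (Phone): customer_id=2 -> matches Beth
  - order 4 (Notebook): customer_id=5 -> matches Pete
  - order 5 (Webcam): customer_id=2 -> matches Beth
  - order 6 (Mouse): customer_id=NULL, no match -> kept with NULL
  - order 7 (Chair): customer_id=3 -> matches Zoe
All 7 rows appear; 1 has NULL customer.

SQL:
SELECT a.product, b.name AS customer
FROM orders a
LEFT JOIN customers b ON a.customer_id = b.id

Result:
product  | customer
---------+---------
Speaker  | Zoe     
Camera   | Beth    
Phone    | Beth    
Notebook | Pete    
Webcam   | Beth    
Mouse    | NULL    
Chair    | Zoe     


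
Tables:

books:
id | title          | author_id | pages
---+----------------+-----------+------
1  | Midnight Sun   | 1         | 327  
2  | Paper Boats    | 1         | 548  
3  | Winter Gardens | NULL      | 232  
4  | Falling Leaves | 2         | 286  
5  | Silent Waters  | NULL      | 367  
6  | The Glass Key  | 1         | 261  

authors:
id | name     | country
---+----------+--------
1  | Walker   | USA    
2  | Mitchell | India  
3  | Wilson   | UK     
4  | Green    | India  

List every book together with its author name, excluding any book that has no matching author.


INNER JOIN keeps only books rows whose author_id matches an id in authors. Walk through each book:
  - book 1 (Midnight Sun): author_id=1 -> matches Walker
  - book 2 (Paper Boats): author_id=1 -> matches Walker
  - book 3 (Winter Gardens): author_id=NULL, no match -> dropped
  - book 4 (Falling Leaves): author_id=2 -> matches Mitchell
  - book 5 (Silent Waters): author_id=NULL, no match -> dropped
  - book 6 (The Glass Key): author_id=1 -> matches Walker
So 2 of 6 rows are dropped.

SQL:
SELECT a.title, b.name AS author
FROM books a
INNER JOIN authors b ON a.author_id = b.id

Result:
title          | author  
---------------+---------
Midnight Sun   | Walker  
Paper Boats    | Walker  
Falling Leaves | Mitchell
The Glass Key  | Walker  


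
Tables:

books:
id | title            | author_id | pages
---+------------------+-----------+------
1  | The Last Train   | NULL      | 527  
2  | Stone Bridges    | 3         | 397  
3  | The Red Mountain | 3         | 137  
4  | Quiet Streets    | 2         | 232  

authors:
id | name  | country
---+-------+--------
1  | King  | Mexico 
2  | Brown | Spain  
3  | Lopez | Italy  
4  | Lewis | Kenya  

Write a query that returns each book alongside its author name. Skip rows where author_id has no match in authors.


INNER JOIN keeps only books rows whose author_id matches an id in authors. Walk through each book:
  - book 1 (The Last Train): author_id=NULL, no match -> dropped
  - book 2 (Stone Bridges): author_id=3 -> matches Lopez
  - book 3 (The Red Mountain): author_id=3 -> matches Lopez
  - book 4 (Quiet Streets): author_id=2 -> matches Brown
So 1 of 4 rows is dropped.

SQL:
SELECT a.title, b.name AS author
FROM books a
INNER JOIN authors b ON a.author_id = b.id

Result:
title            | author
-----------------+-------
Stone Bridges    | Lopez 
The Red Mountain | Lopez 
Quiet Streets    | Brown 


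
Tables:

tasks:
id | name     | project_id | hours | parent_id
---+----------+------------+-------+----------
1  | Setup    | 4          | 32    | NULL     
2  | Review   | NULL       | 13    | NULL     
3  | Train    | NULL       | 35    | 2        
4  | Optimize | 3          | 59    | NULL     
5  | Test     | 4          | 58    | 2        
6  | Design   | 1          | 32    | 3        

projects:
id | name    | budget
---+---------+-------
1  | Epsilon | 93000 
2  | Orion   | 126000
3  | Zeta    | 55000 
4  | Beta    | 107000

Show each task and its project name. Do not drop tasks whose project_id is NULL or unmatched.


LEFT JOIN keeps every row from tasks (the left table); where project_id has no match in projects, the project columns become NULL. Walk through each task:
  - task 1 (Setup): project_id=4 -> matches Beta
  - task 2 (Review): project_id=NULL, no match -> kept with NULL
  - task 3 (Train): project_id=NULL, no match -> kept with NULL
  - task 4 (Optimize): project_id=3 -> matches Zeta
  - task 5 (Test): project_id=4 -> matches Beta
  - task 6 (Design): project_id=1 -> matches Epsilon
All 6 rows appear; 2 have NULL project.

SQL:
SELECT a.name, b.name AS project
FROM tasks a
LEFT JOIN projects b ON a.project_id = b.id

Result:
name     | project
---------+--------
Setup    | Beta   
Review   | NULL   
Train    | NULL   
Optimize | Zeta   
Test     | Beta   
Design   | Epsilon


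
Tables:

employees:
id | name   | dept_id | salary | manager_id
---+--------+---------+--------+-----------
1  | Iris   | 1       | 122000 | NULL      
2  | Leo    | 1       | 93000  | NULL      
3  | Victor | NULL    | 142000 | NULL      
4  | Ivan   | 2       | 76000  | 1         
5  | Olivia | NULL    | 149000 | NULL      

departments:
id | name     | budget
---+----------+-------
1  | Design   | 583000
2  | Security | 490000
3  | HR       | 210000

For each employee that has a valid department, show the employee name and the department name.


INNER JOIN keeps only employees rows whose dept_id matches an id in departments. Walk through each employee:
  - employee 1 (Iris): dept_id=1 -> matches Design
  - employee 2 (Leo): dept_id=1 -> matches Design
  - employee 3 (Victor): dept_id=NULL, no match -> dropped
  - employee 4 (Ivan): dept_id=2 -> matches Security
  - employee 5 (Olivia): dept_id=NULL, no match -> dropped
So 2 of 5 rows are dropped.

SQL:
SELECT a.name, b.name AS department
FROM employees a
INNER JOIN departments b ON a.dept_id = b.id

Result:
name | department
-----+-----------
Iris | Design    
Leo  | Design    
Ivan | Security  


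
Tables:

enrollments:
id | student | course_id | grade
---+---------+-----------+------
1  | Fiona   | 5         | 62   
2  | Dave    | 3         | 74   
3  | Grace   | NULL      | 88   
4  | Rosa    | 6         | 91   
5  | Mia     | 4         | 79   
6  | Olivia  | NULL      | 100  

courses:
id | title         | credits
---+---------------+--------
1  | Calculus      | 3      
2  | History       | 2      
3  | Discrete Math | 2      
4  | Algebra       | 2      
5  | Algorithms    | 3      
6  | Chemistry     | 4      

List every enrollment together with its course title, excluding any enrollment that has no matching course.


INNER JOIN keeps only enrollments rows whose course_id matches an id in courses. Walk through each enrollment:
  - enrollment 1 (Fiona): course_id=5 -> matches Algorithms
  - enrollment 2 (Dave): course_id=3 -> matches Discrete Math
  - enrollment 3 (Grace): course_id=NULL, no match -> dropped
  - enrollment 4 (Rosa): course_id=6 -> matches Chemistry
  - enrollment 5 (Mia): course_id=4 -> matches Algebra
  - enrollment 6 (Olivia): course_id=NULL, no match -> dropped
So 2 of 6 rows are dropped.

SQL:
SELECT a.student, b.title AS course
FROM enrollments a
INNER JOIN courses b ON a.course_id = b.id

Result:
student | course       
--------+--------------
Fiona   | Algorithms   
Dave    | Discrete Math
Rosa    | Chemistry    
Mia     | Algebra      


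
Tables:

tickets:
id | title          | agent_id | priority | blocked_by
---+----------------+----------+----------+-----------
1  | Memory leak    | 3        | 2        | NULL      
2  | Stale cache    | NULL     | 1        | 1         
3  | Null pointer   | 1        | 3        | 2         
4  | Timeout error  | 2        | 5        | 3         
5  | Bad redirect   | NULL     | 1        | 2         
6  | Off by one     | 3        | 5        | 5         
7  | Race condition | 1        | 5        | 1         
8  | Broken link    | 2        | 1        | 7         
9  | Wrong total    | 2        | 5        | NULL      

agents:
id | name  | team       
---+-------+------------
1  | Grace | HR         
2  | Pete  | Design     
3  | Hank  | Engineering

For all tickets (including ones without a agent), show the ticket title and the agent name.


LEFT JOIN keeps every row from tickets (the left table); where agent_id has no match in agents, the agent columns become NULL. Walk through each ticket:
  - ticket 1 (Memory leak): agent_id=3 -> matches Hank
  - ticket 2 (Stale cache): agent_id=NULL, no match -> kept with NULL
  - ticket 3 (Null pointer): agent_id=1 -> matches Grace
  - ticket 4 (Timeout error): agent_id=2 -> matches Pete
  - ticket 5 (Bad redirect): agent_id=NULL, no match -> kept with NULL
  - ticket 6 (Off by one): agent_id=3 -> matches Hank
  - ticket 7 (Race condition): agent_id=1 -> matches Grace
  - ticket 8 (Broken link): agent_id=2 -> matches Pete
  - ticket 9 (Wrong total): agent_id=2 -> matches Pete
All 9 rows appear; 2 have NULL agent.

SQL:
SELECT a.title, b.name AS agent
FROM tickets a
LEFT JOIN agents b ON a.agent_id = b.id

Result:
title          | agent
---------------+------
Memory leak    | Hank 
Stale cache    | NULL 
Null pointer   | Grace
Timeout error  | Pete 
Bad redirect   | NULL 
Off by one     | Hank 
Race condition | Grace
Broken link    | Pete 
Wrong total    | Pete 


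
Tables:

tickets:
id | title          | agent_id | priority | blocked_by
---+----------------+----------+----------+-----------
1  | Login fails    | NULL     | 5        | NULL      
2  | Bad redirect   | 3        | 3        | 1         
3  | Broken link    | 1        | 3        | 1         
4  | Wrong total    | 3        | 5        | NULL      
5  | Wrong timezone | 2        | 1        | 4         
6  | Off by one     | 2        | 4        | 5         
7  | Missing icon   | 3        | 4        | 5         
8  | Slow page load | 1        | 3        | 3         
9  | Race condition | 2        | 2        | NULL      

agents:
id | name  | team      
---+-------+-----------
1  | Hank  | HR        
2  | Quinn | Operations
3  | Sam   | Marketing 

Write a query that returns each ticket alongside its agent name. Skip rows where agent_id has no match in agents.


INNER JOIN keeps only tickets rows whose agent_id matches an id in agents. Walk through each ticket:
  - ticket 1 (Login fails): agent_id=NULL, no match -> dropped
  - ticket 2 (Bad redirect): agent_id=3 -> matches Sam
  - ticket 3 (Broken link): agent_id=1 -> matches Hank
  - ticket 4 (Wrong total): agent_id=3 -> matches Sam
  - ticket 5 (Wrong timezone): agent_id=2 -> matches Quinn
  - ticket 6 (Off by one): agent_id=2 -> matches Quinn
  - ticket 7 (Missing icon): agent_id=3 -> matches Sam
  - ticket 8 (Slow page load): agent_id=1 -> matches Hank
  - ticket 9 (Race condition): agent_id=2 -> matches Quinn
So 1 of 9 rows is dropped.

SQL:
SELECT a.title, b.name AS agent
FROM tickets a
INNER JOIN agents b ON a.agent_id = b.id

Result:
title          | agent
---------------+------
Bad redirect   | Sam  
Broken link    | Hank 
Wrong total    | Sam  
Wrong timezone | Quinn
Off by one     | Quinn
Missing icon   | Sam  
Slow page load | Hank 
Race condition | Quinn


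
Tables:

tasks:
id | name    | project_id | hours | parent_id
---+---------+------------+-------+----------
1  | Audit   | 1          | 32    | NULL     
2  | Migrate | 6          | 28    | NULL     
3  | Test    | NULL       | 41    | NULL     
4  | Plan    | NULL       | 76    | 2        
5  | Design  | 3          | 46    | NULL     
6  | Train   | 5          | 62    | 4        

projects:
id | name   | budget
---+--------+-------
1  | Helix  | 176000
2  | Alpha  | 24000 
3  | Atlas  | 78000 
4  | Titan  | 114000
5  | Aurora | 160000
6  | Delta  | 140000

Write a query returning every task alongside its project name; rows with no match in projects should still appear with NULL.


LEFT JOIN keeps every row from tasks (the left table); where project_id has no match in projects, the project columns become NULL. Walk through each task:
  - task 1 (Audit): project_id=1 -> matches Helix
  - task 2 (Migrate): project_id=6 -> matches Delta
  - task 3 (Test): project_id=NULL, no match -> kept with NULL
  - task 4 (Plan): project_id=NULL, no match -> kept with NULL
  - task 5 (Design): project_id=3 -> matches Atlas
  - task 6 (Train): project_id=5 -> matches Aurora
All 6 rows appear; 2 have NULL project.

SQL:
SELECT a.name, b.name AS project
FROM tasks a
LEFT JOIN projects b ON a.project_id = b.id

Result:
name    | project
--------+--------
Audit   | Helix  
Migrate | Delta  
Test    | NULL   
Plan    | NULL   
Design  | Atlas  
Train   | Aurora 


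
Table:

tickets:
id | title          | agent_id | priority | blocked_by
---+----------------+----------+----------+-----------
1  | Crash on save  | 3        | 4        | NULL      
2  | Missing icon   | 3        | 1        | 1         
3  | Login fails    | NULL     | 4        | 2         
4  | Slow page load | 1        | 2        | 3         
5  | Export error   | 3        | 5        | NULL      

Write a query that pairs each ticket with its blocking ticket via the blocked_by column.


This is a self-join: tickets is joined to a second copy of itself, matching each row's blocked_by to another row's id. Use LEFT JOIN so rows with blocked_by=NULL are kept.
  - ticket 1 (Crash on save): blocked_by=NULL -> NULL
  - ticket 2 (Missing icon): blocked_by=1 -> Crash on save
  - ticket 3 (Login fails): blocked_by=2 -> Missing icon
  - ticket 4 (Slow page load): blocked_by=3 -> Login fails
  - ticket 5 (Export error): blocked_by=NULL -> NULL

SQL:
SELECT a.title AS item, b.title AS blocked_by
FROM tickets a
LEFT JOIN tickets b ON a.blocked_by = b.id

Result:
item           | blocked_by   
---------------+--------------
Crash on save  | NULL         
Missing icon   | Crash on save
Login fails    | Missing icon 
Slow page load | Login fails  
Export error   | NULL         


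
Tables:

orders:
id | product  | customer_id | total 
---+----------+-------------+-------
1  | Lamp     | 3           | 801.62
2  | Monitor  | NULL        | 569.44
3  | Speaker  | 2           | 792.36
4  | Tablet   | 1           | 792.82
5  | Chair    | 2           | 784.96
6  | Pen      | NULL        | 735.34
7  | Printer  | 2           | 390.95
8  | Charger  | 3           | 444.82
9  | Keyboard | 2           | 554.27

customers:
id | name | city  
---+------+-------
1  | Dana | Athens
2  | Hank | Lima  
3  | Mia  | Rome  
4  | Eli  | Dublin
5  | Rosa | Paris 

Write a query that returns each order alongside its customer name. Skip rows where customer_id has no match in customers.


INNER JOIN keeps only orders rows whose customer_id matches an id in customers. Walk through each order:
  - order 1 (Lamp): customer_id=3 -> matches Mia
  - order 2 (Monitor): customer_id=NULL, no match -> dropped
  - order 3 (Speaker): customer_id=2 -> matches Hank
  - order 4 (Tablet): customer_id=1 -> matches Dana
  - order 5 (Chair): customer_id=2 -> matches Hank
  - order 6 (Pen): customer_id=NULL, no match -> dropped
  - order 7 (Printer): customer_id=2 -> matches Hank
  - order 8 (Charger): customer_id=3 -> matches Mia
  - order 9 (Keyboard): customer_id=2 -> matches Hank
So 2 of 9 rows are dropped.

SQL:
SELECT a.product, b.name AS customer
FROM orders a
INNER JOIN customers b ON a.customer_id = b.id

Result:
product  | customer
---------+---------
Lamp     | Mia     
Speaker  | Hank    
Tablet   | Dana    
Chair    | Hank    
Printer  | Hank    
Charger  | Mia     
Keyboard | Hank    


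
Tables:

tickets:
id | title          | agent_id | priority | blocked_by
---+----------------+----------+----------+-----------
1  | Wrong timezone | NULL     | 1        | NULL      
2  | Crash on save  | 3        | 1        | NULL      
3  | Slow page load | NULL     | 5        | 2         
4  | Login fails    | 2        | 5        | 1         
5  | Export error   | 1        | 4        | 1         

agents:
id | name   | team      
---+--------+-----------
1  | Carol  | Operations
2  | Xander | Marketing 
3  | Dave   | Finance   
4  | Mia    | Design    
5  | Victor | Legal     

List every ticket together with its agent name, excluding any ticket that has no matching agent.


INNER JOIN keeps only tickets rows whose agent_id matches an id in agents. Walk through each ticket:
  - ticket 1 (Wrong timezone): agent_id=NULL, no match -> dropped
  - ticket 2 (Crash on save): agent_id=3 -> matches Dave
  - ticket 3 (Slow page load): agent_id=NULL, no match -> dropped
  - ticket 4 (Login fails): agent_id=2 -> matches Xander
  - ticket 5 (Export error): agent_id=1 -> matches Carol
So 2 of 5 rows are dropped.

SQL:
SELECT a.title, b.name AS agent
FROM tickets a
INNER JOIN agents b ON a.agent_id = b.id

Result:
title         | agent 
--------------+-------
Crash on save | Dave  
Login fails   | Xander
Export error  | Carol 


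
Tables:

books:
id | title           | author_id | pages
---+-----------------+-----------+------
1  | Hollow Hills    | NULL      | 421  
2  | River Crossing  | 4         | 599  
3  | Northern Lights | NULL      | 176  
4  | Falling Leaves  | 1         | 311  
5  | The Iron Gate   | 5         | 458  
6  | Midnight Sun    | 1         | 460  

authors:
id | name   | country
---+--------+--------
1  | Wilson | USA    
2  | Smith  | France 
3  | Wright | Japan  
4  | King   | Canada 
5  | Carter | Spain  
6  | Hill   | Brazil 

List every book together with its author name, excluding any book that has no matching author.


INNER JOIN keeps only books rows whose author_id matches an id in authors. Walk through each book:
  - book 1 (Hollow Hills): author_id=NULL, no match -> dropped
  - book 2 (River Crossing): author_id=4 -> matches King
  - book 3 (Northern Lights): author_id=NULL, no match -> dropped
  - book 4 (Falling Leaves): author_id=1 -> matches Wilson
  - book 5 (The Iron Gate): author_id=5 -> matches Carter
  - book 6 (Midnight Sun): author_id=1 -> matches Wilson
So 2 of 6 rows are dropped.

SQL:
SELECT a.title, b.name AS author
FROM books a
INNER JOIN authors b ON a.author_id = b.id

Result:
title          | author
---------------+-------
River Crossing | King  
Falling Leaves | Wilson
The Iron Gate  | Carter
Midnight Sun   | Wilson


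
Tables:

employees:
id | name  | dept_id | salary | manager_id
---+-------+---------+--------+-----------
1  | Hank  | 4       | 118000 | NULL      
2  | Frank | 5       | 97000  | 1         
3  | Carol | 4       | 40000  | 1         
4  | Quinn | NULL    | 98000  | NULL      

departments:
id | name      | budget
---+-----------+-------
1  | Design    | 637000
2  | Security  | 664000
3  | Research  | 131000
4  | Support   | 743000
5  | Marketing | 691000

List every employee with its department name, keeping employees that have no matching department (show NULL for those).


LEFT JOIN keeps every row from employees (the left table); where dept_id has no match in departments, the department columns become NULL. Walk through each employee:
  - employee 1 (Hank): dept_id=4 -> matches Support
  - employee 2 (Frank): dept_id=5 -> matches Marketing
  - employee 3 (Carol): dept_id=4 -> matches Support
  - employee 4 (Quinn): dept_id=NULL, no match -> kept with NULL
All 4 rows appear; 1 has NULL department.

SQL:
SELECT a.name, b.name AS department
FROM employees a
LEFT JOIN departments b ON a.dept_id = b.id

Result:
name  | department
------+-----------
Hank  | Support   
Frank | Marketing 
Carol | Support   
Quinn | NULL      
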